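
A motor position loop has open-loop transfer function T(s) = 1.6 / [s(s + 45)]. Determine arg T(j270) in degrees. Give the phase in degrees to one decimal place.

∠(j270 + 45) = arctan(270/45) = 80.54°
∠(j270) = 90.00°
∠T(j270) = − (80.54° + 90.00°) = -170.54°

-170.5 deg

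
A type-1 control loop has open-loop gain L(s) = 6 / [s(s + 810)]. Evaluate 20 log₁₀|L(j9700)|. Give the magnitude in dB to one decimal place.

|j9700 + 810| = √(9700² + 810²) = 9734
|j9700| = 9700
|L(j9700)| = 6 / (9734 × 9700) = 6.3548e-08
20 log₁₀(6.3548e-08) = -143.94 dB

-143.9 dB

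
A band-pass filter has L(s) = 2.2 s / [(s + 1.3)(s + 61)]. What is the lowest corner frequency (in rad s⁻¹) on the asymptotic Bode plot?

Break frequencies occur at each pole and zero magnitude: 1.3 rad s⁻¹, 61 rad s⁻¹.
The lowest is 1.3 rad s⁻¹.

1.3 rad s⁻¹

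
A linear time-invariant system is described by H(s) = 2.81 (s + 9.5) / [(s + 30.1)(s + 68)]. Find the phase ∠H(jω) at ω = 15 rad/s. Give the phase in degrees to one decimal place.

∠(j15 + 9.5) = arctan(15/9.5) = 57.65°
∠(j15 + 30.1) = arctan(15/30.1) = 26.49°
∠(j15 + 68) = arctan(15/68) = 12.44°
∠H(j15) = 57.65° − (26.49° + 12.44°) = 18.72°

18.7°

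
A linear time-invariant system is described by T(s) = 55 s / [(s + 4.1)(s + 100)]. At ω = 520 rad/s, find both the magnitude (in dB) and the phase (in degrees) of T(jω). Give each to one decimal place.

|T| = -19.7 dB, ∠T = -78.7°

|j520| = 520
|j520 + 4.1| = √(520² + 4.1²) = 520
|j520 + 100| = √(520² + 100²) = 529.5
|T(j520)| = 55 × 520 / (520 × 529.5) = 0.10386
20 log₁₀(0.10386) = -19.67 dB
∠(j520) = 90.00°
∠(j520 + 4.1) = arctan(520/4.1) = 89.55°
∠(j520 + 100) = arctan(520/100) = 79.11°
∠T(j520) = 90.00° − (89.55° + 79.11°) = -78.66°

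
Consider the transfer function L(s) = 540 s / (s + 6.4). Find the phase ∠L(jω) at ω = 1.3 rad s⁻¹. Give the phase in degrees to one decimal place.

78.5°

∠(j1.3) = 90.00°
∠(j1.3 + 6.4) = arctan(1.3/6.4) = 11.48°
∠L(j1.3) = 90.00° − 11.48° = 78.52°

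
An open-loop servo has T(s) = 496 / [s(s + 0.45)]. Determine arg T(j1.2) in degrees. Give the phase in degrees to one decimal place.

∠(j1.2 + 0.45) = arctan(1.2/0.45) = 69.44°
∠(j1.2) = 90.00°
∠T(j1.2) = − (69.44° + 90.00°) = -159.44°

-159.4°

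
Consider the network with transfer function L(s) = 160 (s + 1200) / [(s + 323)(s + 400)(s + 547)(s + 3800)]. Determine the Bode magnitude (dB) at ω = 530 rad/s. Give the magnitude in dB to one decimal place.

-135.2 dB

|j530 + 1200| = √(530² + 1200²) = 1312
|j530 + 323| = √(530² + 323²) = 620.7
|j530 + 400| = √(530² + 400²) = 664
|j530 + 547| = √(530² + 547²) = 761.6
|j530 + 3800| = √(530² + 3800²) = 3837
|L(j530)| = 160 × 1312 / (620.7 × 664 × 761.6 × 3837) = 1.7428e-07
20 log₁₀(1.7428e-07) = -135.18 dB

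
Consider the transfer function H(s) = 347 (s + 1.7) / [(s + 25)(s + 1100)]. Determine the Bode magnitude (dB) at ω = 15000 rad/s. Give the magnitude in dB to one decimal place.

|j15000 + 1.7| = √(15000² + 1.7²) = 1.5e+04
|j15000 + 25| = √(15000² + 25²) = 1.5e+04
|j15000 + 1100| = √(15000² + 1100²) = 1.504e+04
|H(j15000)| = 347 × 1.5e+04 / (1.5e+04 × 1.504e+04) = 0.023071
20 log₁₀(0.023071) = -32.74 dB

-32.7 dB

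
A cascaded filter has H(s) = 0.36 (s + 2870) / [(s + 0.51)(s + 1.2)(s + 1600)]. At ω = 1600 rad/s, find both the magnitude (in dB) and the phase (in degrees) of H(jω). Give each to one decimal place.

|j1600 + 2870| = √(1600² + 2870²) = 3286
|j1600 + 0.51| = √(1600² + 0.51²) = 1600
|j1600 + 1.2| = √(1600² + 1.2²) = 1600
|j1600 + 1600| = √(1600² + 1600²) = 2263
|H(j1600)| = 0.36 × 3286 / (1600 × 1600 × 2263) = 2.0421e-07
20 log₁₀(2.0421e-07) = -133.80 dB
∠(j1600 + 2870) = arctan(1600/2870) = 29.14°
∠(j1600 + 0.51) = arctan(1600/0.51) = 89.98°
∠(j1600 + 1.2) = arctan(1600/1.2) = 89.96°
∠(j1600 + 1600) = arctan(1600/1600) = 45.00°
∠H(j1600) = 29.14° − (89.98° + 89.96° + 45.00°) = -195.80°

|H| = -133.8 dB, ∠H = -195.8°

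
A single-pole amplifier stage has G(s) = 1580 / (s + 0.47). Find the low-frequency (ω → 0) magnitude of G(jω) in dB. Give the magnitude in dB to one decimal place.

G(0) = 1580 / 0.47 = 3361.7
20 log₁₀(3361.7) = 70.53 dB

70.5 dB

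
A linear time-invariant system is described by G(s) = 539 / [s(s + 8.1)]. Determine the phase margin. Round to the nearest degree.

20°

Gain crossover: |G(jω)| = 1 at ω ≈ 22.5 rad/sec.
∠G(j22.5) = −90° − arctan(22.5/8.1) ≈ -160.22°
PM = 180° + (-160.22°) = 19.78°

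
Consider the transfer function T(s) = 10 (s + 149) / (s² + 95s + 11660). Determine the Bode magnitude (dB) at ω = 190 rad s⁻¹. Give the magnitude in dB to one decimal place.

-22.0 dB

|j190 + 149| = √(190² + 149²) = 241.5
|(j190)² + 95(j190) + 11660| = |-24440 + j18050| = 3.038e+04
|T(j190)| = 10 × 241.5 / 3.038e+04 = 0.079471
20 log₁₀(0.079471) = -22.00 dB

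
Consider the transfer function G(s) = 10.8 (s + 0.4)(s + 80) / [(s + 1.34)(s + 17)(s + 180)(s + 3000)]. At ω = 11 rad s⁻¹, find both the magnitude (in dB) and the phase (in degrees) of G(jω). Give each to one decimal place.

|G| = -82.0 dB, ∠G = -23.9°

|j11 + 0.4| = √(11² + 0.4²) = 11.01
|j11 + 80| = √(11² + 80²) = 80.75
|j11 + 1.34| = √(11² + 1.34²) = 11.08
|j11 + 17| = √(11² + 17²) = 20.25
|j11 + 180| = √(11² + 180²) = 180.3
|j11 + 3000| = √(11² + 3000²) = 3000
|G(j11)| = 10.8 × 11.01 × 80.75 / (11.08 × 20.25 × 180.3 × 3000) = 7.9081e-05
20 log₁₀(7.9081e-05) = -82.04 dB
∠(j11 + 0.4) = arctan(11/0.4) = 87.92°
∠(j11 + 80) = arctan(11/80) = 7.83°
∠(j11 + 1.34) = arctan(11/1.34) = 83.05°
∠(j11 + 17) = arctan(11/17) = 32.91°
∠(j11 + 180) = arctan(11/180) = 3.50°
∠(j11 + 3000) = arctan(11/3000) = 0.21°
∠G(j11) = 87.92° + 7.83° − (83.05° + 32.91° + 3.50° + 0.21°) = -23.92°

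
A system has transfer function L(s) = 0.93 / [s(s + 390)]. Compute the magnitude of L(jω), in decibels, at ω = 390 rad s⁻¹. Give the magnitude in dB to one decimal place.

-107.3 dB

|j390 + 390| = √(390² + 390²) = 551.5
|j390| = 390
|L(j390)| = 0.93 / (551.5 × 390) = 4.3235e-06
20 log₁₀(4.3235e-06) = -107.28 dB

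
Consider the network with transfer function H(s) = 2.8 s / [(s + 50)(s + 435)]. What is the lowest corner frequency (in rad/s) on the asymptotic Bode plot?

50 rad/s

Break frequencies occur at each pole and zero magnitude: 50 rad/s, 435 rad/s.
The lowest is 50 rad/s.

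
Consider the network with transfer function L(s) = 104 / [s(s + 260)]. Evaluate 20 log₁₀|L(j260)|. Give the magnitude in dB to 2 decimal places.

-59.27 dB

|j260 + 260| = √(260² + 260²) = 367.7
|j260| = 260
|L(j260)| = 104 / (367.7 × 260) = 0.0010879
20 log₁₀(0.0010879) = -59.269 dB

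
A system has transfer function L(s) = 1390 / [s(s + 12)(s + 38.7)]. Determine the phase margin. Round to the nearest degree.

72 deg

Gain crossover: |L(jω)| = 1 at ω ≈ 2.9 rad/s.
∠L(j2.9) = −90° − arctan(2.9/12) − arctan(2.9/38.7) ≈ -107.88°
PM = 180° + (-107.88°) = 72.12°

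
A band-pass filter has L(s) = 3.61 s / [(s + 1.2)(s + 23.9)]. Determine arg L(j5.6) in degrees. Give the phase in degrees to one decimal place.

-1.1 deg

∠(j5.6) = 90.00°
∠(j5.6 + 1.2) = arctan(5.6/1.2) = 77.91°
∠(j5.6 + 23.9) = arctan(5.6/23.9) = 13.19°
∠L(j5.6) = 90.00° − (77.91° + 13.19°) = -1.09°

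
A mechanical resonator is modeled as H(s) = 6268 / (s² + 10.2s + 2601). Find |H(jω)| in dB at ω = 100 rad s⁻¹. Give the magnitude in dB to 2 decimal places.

|(j100)² + 10.2(j100) + 2601| = |-7399 + j1020| = 7469
|H(j100)| = 6268 / 7469 = 0.8392
20 log₁₀(0.8392) = -1.523 dB

-1.52 dB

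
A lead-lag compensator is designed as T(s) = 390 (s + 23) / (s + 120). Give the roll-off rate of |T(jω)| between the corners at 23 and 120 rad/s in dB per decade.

In this band the factors already past their corner are: zero at 23; net slope = 20 dB/decade.

20 dB/decade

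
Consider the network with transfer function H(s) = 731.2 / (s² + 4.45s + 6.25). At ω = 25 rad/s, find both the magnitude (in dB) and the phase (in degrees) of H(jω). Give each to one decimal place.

|H| = 1.3 dB, ∠H = -169.8°

|(j25)² + 4.45(j25) + 6.25| = |-618.75 + j111.25| = 628.7
|H(j25)| = 731.2 / 628.7 = 1.1631
20 log₁₀(1.1631) = 1.31 dB
∠[(j25)² + 4.45(j25) + 6.25] = ∠[-618.75 + j111.25] = 169.81°
∠H(j25) = −169.81° = -169.81°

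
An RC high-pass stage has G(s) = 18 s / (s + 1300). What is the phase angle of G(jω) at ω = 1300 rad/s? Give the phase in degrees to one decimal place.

∠(j1300) = 90.00°
∠(j1300 + 1300) = arctan(1300/1300) = 45.00°
∠G(j1300) = 90.00° − 45.00° = 45.00°

45.0°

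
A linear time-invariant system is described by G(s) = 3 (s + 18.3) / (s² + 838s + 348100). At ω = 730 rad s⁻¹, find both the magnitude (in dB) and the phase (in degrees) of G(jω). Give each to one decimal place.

|j730 + 18.3| = √(730² + 18.3²) = 730.2
|(j730)² + 838(j730) + 348100| = |-1.848e+05 + j6.1174e+05| = 6.39e+05
|G(j730)| = 3 × 730.2 / 6.39e+05 = 0.0034281
20 log₁₀(0.0034281) = -49.30 dB
∠(j730 + 18.3) = arctan(730/18.3) = 88.56°
∠[(j730)² + 838(j730) + 348100] = ∠[-1.848e+05 + j6.1174e+05] = 106.81°
∠G(j730) = 88.56° − 106.81° = -18.25°

|G| = -49.3 dB, ∠G = -18.2°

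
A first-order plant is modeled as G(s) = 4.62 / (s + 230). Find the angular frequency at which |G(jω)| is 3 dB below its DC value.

For a single-pole low-pass, the −3 dB point is at the pole: ω = 230 rad/sec.

230 rad/sec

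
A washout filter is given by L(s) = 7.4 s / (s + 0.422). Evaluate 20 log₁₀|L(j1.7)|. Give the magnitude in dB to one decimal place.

|j1.7| = 1.7
|j1.7 + 0.422| = √(1.7² + 0.422²) = 1.752
|L(j1.7)| = 7.4 × 1.7 / 1.752 = 7.182
20 log₁₀(7.182) = 17.12 dB

17.1 dB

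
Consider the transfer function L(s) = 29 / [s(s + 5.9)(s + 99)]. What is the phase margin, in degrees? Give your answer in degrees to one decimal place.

Gain crossover: |L(jω)| = 1 at ω ≈ 0.0496 rad s⁻¹.
∠L(j0.0496) = −90° − arctan(0.0496/5.9) − arctan(0.0496/99) ≈ -90.51°
PM = 180° + (-90.51°) = 89.49°

89.5°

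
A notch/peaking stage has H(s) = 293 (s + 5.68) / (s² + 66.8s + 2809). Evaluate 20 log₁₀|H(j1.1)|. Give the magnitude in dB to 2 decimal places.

-4.39 dB

|j1.1 + 5.68| = √(1.1² + 5.68²) = 5.786
|(j1.1)² + 66.8(j1.1) + 2809| = |2807.8 + j73.48| = 2809
|H(j1.1)| = 293 × 5.786 / 2809 = 0.60353
20 log₁₀(0.60353) = -4.386 dB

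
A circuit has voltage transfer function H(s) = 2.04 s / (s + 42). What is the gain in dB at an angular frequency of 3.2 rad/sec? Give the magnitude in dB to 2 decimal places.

-16.19 dB

|j3.2| = 3.2
|j3.2 + 42| = √(3.2² + 42²) = 42.12
|H(j3.2)| = 2.04 × 3.2 / 42.12 = 0.15498
20 log₁₀(0.15498) = -16.195 dB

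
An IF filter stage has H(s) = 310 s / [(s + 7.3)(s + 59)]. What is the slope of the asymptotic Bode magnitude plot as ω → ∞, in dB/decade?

With 1 zero and 2 poles, the high-frequency asymptotic slope is 20 × (1 − 2) = -20 dB/decade.

-20 dB/decade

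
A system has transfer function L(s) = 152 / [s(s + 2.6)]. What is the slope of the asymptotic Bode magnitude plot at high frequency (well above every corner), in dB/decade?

-40 dB/decade

With 0 zeros and 2 poles, the high-frequency asymptotic slope is 20 × (0 − 2) = -40 dB/decade.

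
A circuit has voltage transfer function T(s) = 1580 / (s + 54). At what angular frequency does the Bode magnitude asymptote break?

54 rad/sec

The single real pole at s = −54 gives a corner at ω = 54 rad/sec.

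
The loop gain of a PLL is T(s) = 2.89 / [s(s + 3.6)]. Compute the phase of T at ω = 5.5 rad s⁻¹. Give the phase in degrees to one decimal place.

∠(j5.5 + 3.6) = arctan(5.5/3.6) = 56.79°
∠(j5.5) = 90.00°
∠T(j5.5) = − (56.79° + 90.00°) = -146.79°

-146.8°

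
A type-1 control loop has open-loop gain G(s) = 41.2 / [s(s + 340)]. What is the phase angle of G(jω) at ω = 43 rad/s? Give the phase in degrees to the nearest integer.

-97°

∠(j43 + 340) = arctan(43/340) = 7.21°
∠(j43) = 90.00°
∠G(j43) = − (7.21° + 90.00°) = -97.21°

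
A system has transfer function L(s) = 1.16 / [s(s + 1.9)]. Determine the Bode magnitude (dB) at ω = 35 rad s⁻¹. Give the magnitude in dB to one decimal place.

|j35 + 1.9| = √(35² + 1.9²) = 35.05
|j35| = 35
|L(j35)| = 1.16 / (35.05 × 35) = 0.00094555
20 log₁₀(0.00094555) = -60.49 dB

-60.5 dB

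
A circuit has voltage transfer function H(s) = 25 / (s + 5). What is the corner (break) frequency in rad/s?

5 rad/s

The single real pole at s = −5 gives a corner at ω = 5 rad/s.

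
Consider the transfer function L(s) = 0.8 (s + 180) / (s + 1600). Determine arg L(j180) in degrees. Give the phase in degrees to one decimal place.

∠(j180 + 180) = arctan(180/180) = 45.00°
∠(j180 + 1600) = arctan(180/1600) = 6.42°
∠L(j180) = 45.00° − 6.42° = 38.58°

38.6°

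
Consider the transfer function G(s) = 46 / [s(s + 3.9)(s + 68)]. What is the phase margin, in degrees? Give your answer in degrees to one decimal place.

Gain crossover: |G(jω)| = 1 at ω ≈ 0.173 rad/s.
∠G(j0.173) = −90° − arctan(0.173/3.9) − arctan(0.173/68) ≈ -92.69°
PM = 180° + (-92.69°) = 87.31°

87.3°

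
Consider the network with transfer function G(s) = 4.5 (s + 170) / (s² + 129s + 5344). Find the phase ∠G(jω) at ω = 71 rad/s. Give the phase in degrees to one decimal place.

-65.4°

∠(j71 + 170) = arctan(71/170) = 22.67°
∠[(j71)² + 129(j71) + 5344] = ∠[303 + j9159] = 88.11°
∠G(j71) = 22.67° − 88.11° = -65.44°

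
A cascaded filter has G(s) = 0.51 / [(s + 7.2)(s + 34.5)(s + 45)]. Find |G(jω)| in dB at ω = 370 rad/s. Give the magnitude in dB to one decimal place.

-160.0 dB

|j370 + 7.2| = √(370² + 7.2²) = 370.1
|j370 + 34.5| = √(370² + 34.5²) = 371.6
|j370 + 45| = √(370² + 45²) = 372.7
|G(j370)| = 0.51 / (370.1 × 371.6 × 372.7) = 9.9498e-09
20 log₁₀(9.9498e-09) = -160.04 dB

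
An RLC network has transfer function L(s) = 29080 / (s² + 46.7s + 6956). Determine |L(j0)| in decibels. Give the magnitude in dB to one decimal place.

12.4 dB

L(0) = 29080 / 6956 = 4.1806
20 log₁₀(4.1806) = 12.42 dB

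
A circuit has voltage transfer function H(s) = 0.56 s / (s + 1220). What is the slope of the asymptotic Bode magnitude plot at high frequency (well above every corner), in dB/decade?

With 1 zero and 1 pole, the high-frequency asymptotic slope is 20 × (1 − 1) = 0 dB/decade.

0 dB/decade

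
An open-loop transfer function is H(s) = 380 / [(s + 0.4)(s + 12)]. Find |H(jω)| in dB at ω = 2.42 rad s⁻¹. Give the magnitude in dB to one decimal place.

|j2.42 + 0.4| = √(2.42² + 0.4²) = 2.453
|j2.42 + 12| = √(2.42² + 12²) = 12.24
|H(j2.42)| = 380 / (2.453 × 12.24) = 12.655
20 log₁₀(12.655) = 22.05 dB

22.0 dB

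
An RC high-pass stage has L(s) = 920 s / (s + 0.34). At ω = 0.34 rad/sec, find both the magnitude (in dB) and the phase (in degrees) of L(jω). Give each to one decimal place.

|j0.34| = 0.34
|j0.34 + 0.34| = √(0.34² + 0.34²) = 0.4808
|L(j0.34)| = 920 × 0.34 / 0.4808 = 650.54
20 log₁₀(650.54) = 56.27 dB
∠(j0.34) = 90.00°
∠(j0.34 + 0.34) = arctan(0.34/0.34) = 45.00°
∠L(j0.34) = 90.00° − 45.00° = 45.00°

|L| = 56.3 dB, ∠L = 45.0°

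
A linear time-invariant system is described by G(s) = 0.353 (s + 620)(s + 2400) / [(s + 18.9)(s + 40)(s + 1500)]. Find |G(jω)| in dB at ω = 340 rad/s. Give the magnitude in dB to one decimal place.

|j340 + 620| = √(340² + 620²) = 707.1
|j340 + 2400| = √(340² + 2400²) = 2424
|j340 + 18.9| = √(340² + 18.9²) = 340.5
|j340 + 40| = √(340² + 40²) = 342.3
|j340 + 1500| = √(340² + 1500²) = 1538
|G(j340)| = 0.353 × 707.1 × 2424 / (340.5 × 342.3 × 1538) = 0.0033744
20 log₁₀(0.0033744) = -49.44 dB

-49.4 dB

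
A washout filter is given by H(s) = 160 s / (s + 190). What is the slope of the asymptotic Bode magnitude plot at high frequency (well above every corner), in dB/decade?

With 1 zero and 1 pole, the high-frequency asymptotic slope is 20 × (1 − 1) = 0 dB/decade.

0 dB/decade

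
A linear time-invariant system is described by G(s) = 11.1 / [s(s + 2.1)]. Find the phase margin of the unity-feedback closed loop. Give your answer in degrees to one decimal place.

34.8°

Gain crossover: |G(jω)| = 1 at ω ≈ 3.02 rad/s.
∠G(j3.02) = −90° − arctan(3.02/2.1) ≈ -145.17°
PM = 180° + (-145.17°) = 34.83°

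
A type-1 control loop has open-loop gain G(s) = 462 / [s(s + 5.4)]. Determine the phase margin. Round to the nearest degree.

Gain crossover: |G(jω)| = 1 at ω ≈ 21.2 rad/s.
∠G(j21.2) = −90° − arctan(21.2/5.4) ≈ -165.68°
PM = 180° + (-165.68°) = 14.32°

14 deg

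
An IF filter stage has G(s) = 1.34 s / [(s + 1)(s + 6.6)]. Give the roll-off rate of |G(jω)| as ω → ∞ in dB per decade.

With 1 zero and 2 poles, the high-frequency asymptotic slope is 20 × (1 − 2) = -20 dB/decade.

-20 dB/decade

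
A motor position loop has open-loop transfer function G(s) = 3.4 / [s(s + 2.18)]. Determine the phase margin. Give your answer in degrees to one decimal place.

58.6°

Gain crossover: |G(jω)| = 1 at ω ≈ 1.33 rad/s.
∠G(j1.33) = −90° − arctan(1.33/2.18) ≈ -121.41°
PM = 180° + (-121.41°) = 58.59°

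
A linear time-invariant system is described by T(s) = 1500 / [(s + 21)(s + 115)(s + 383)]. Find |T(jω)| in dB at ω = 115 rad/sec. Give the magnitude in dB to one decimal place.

|j115 + 21| = √(115² + 21²) = 116.9
|j115 + 115| = √(115² + 115²) = 162.6
|j115 + 383| = √(115² + 383²) = 399.9
|T(j115)| = 1500 / (116.9 × 162.6 × 399.9) = 0.00019729
20 log₁₀(0.00019729) = -74.10 dB

-74.1 dB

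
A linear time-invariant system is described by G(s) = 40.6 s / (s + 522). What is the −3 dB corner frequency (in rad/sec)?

For a single-pole high-pass, the −3 dB point is at the pole: ω = 522 rad/sec.

522 rad/sec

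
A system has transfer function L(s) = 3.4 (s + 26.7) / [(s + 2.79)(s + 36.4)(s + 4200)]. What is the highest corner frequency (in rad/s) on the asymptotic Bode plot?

4200 rad/s

Break frequencies occur at each pole and zero magnitude: 2.79 rad/s, 26.7 rad/s, 36.4 rad/s, 4200 rad/s.
The highest is 4200 rad/s.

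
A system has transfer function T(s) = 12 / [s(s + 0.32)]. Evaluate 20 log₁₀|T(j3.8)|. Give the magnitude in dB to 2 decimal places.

|j3.8 + 0.32| = √(3.8² + 0.32²) = 3.813
|j3.8| = 3.8
|T(j3.8)| = 12 / (3.813 × 3.8) = 0.82809
20 log₁₀(0.82809) = -1.638 dB

-1.64 dB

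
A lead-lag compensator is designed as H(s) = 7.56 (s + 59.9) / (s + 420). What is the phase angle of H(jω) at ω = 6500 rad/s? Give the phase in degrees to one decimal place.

3.2°

∠(j6500 + 59.9) = arctan(6500/59.9) = 89.47°
∠(j6500 + 420) = arctan(6500/420) = 86.30°
∠H(j6500) = 89.47° − 86.30° = 3.17°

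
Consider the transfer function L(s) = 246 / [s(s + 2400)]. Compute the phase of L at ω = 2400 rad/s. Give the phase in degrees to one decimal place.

∠(j2400 + 2400) = arctan(2400/2400) = 45.00°
∠(j2400) = 90.00°
∠L(j2400) = − (45.00° + 90.00°) = -135.00°

-135.0 deg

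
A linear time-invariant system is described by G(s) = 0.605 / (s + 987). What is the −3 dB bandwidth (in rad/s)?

987 rad/s

For a single-pole low-pass, the −3 dB point is at the pole: ω = 987 rad/s.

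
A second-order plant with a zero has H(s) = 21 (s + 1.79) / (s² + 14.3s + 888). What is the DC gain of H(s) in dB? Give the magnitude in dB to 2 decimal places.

-27.47 dB

H(0) = 21 × 1.79 / 888 = 0.042331
20 log₁₀(0.042331) = -27.467 dB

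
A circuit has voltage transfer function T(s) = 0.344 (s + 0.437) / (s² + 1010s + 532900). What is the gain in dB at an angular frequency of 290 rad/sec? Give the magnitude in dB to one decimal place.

-74.6 dB

|j290 + 0.437| = √(290² + 0.437²) = 290
|(j290)² + 1010(j290) + 532900| = |4.488e+05 + j2.929e+05| = 5.359e+05
|T(j290)| = 0.344 × 290 / 5.359e+05 = 0.00018615
20 log₁₀(0.00018615) = -74.60 dB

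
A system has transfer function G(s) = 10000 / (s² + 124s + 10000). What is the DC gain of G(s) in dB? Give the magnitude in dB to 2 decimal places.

G(0) = 10000 / 10000 = 1
20 log₁₀(1) = 0.000 dB

0.00 dB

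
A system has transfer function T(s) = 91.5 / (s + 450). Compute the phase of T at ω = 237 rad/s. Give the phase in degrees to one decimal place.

-27.8°

∠(j237 + 450) = arctan(237/450) = 27.77°
∠T(j237) = −27.77° = -27.77°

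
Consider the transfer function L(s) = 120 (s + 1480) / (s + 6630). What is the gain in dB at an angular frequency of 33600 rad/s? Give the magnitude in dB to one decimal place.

41.4 dB

|j33600 + 1480| = √(33600² + 1480²) = 3.363e+04
|j33600 + 6630| = √(33600² + 6630²) = 3.425e+04
|L(j33600)| = 120 × 3.363e+04 / 3.425e+04 = 117.84
20 log₁₀(117.84) = 41.43 dB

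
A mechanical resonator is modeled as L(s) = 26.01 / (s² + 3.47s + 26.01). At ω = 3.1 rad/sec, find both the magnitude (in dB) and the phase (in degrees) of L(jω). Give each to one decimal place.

|(j3.1)² + 3.47(j3.1) + 26.01| = |16.4 + j10.757| = 19.61
|L(j3.1)| = 26.01 / 19.61 = 1.3262
20 log₁₀(1.3262) = 2.45 dB
∠[(j3.1)² + 3.47(j3.1) + 26.01] = ∠[16.4 + j10.757] = 33.26°
∠L(j3.1) = −33.26° = -33.26°

|L| = 2.5 dB, ∠L = -33.3°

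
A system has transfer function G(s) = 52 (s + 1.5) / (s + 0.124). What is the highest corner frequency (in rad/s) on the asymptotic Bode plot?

Break frequencies occur at each pole and zero magnitude: 0.124 rad/s, 1.5 rad/s.
The highest is 1.5 rad/s.

1.5 rad/s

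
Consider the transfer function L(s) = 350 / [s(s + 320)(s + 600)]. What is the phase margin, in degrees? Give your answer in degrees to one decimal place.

Gain crossover: |L(jω)| = 1 at ω ≈ 0.00182 rad/s.
∠L(j0.00182) = −90° − arctan(0.00182/320) − arctan(0.00182/600) ≈ -90.00°
PM = 180° + (-90.00°) = 90.00°

90.0°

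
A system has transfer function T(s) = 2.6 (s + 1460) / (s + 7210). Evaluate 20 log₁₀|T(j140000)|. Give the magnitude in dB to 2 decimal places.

8.29 dB

|j140000 + 1460| = √(140000² + 1460²) = 1.4e+05
|j140000 + 7210| = √(140000² + 7210²) = 1.402e+05
|T(j140000)| = 2.6 × 1.4e+05 / 1.402e+05 = 2.5967
20 log₁₀(2.5967) = 8.288 dB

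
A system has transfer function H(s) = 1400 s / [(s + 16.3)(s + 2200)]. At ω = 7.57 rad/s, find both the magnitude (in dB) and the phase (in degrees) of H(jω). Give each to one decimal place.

|j7.57| = 7.57
|j7.57 + 16.3| = √(7.57² + 16.3²) = 17.97
|j7.57 + 2200| = √(7.57² + 2200²) = 2200
|H(j7.57)| = 1400 × 7.57 / (17.97 × 2200) = 0.26804
20 log₁₀(0.26804) = -11.44 dB
∠(j7.57) = 90.00°
∠(j7.57 + 16.3) = arctan(7.57/16.3) = 24.91°
∠(j7.57 + 2200) = arctan(7.57/2200) = 0.20°
∠H(j7.57) = 90.00° − (24.91° + 0.20°) = 64.89°

|H| = -11.4 dB, ∠H = 64.9°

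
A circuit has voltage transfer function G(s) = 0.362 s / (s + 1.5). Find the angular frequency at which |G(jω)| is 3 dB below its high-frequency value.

1.5 rad/s

For a single-pole high-pass, the −3 dB point is at the pole: ω = 1.5 rad/s.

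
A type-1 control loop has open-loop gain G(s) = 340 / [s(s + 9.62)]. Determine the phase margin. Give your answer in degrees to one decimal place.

29.2 deg

Gain crossover: |G(jω)| = 1 at ω ≈ 17.2 rad s⁻¹.
∠G(j17.2) = −90° − arctan(17.2/9.62) ≈ -150.82°
PM = 180° + (-150.82°) = 29.18°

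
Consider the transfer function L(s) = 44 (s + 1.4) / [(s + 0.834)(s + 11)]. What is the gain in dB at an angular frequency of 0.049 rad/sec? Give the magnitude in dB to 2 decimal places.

16.53 dB

|j0.049 + 1.4| = √(0.049² + 1.4²) = 1.401
|j0.049 + 0.834| = √(0.049² + 0.834²) = 0.8354
|j0.049 + 11| = √(0.049² + 11²) = 11
|L(j0.049)| = 44 × 1.401 / (0.8354 × 11) = 6.7071
20 log₁₀(6.7071) = 16.531 dB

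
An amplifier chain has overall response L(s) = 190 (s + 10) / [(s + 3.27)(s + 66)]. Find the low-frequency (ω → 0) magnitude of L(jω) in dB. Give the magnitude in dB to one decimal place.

18.9 dB

L(0) = 190 × 10 / (3.27 × 66) = 8.8036
20 log₁₀(8.8036) = 18.89 dB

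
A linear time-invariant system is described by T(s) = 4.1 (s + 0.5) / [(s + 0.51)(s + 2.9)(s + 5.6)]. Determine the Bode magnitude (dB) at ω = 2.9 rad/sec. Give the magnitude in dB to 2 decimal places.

-16.00 dB

|j2.9 + 0.5| = √(2.9² + 0.5²) = 2.943
|j2.9 + 0.51| = √(2.9² + 0.51²) = 2.945
|j2.9 + 2.9| = √(2.9² + 2.9²) = 4.101
|j2.9 + 5.6| = √(2.9² + 5.6²) = 6.306
|T(j2.9)| = 4.1 × 2.943 / (2.945 × 4.101 × 6.306) = 0.15843
20 log₁₀(0.15843) = -16.003 dB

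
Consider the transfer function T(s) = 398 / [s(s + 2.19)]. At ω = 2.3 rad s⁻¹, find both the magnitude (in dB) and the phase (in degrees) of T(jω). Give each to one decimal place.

|j2.3 + 2.19| = √(2.3² + 2.19²) = 3.176
|j2.3| = 2.3
|T(j2.3)| = 398 / (3.176 × 2.3) = 54.487
20 log₁₀(54.487) = 34.73 dB
∠(j2.3 + 2.19) = arctan(2.3/2.19) = 46.40°
∠(j2.3) = 90.00°
∠T(j2.3) = − (46.40° + 90.00°) = -136.40°

|T| = 34.7 dB, ∠T = -136.4°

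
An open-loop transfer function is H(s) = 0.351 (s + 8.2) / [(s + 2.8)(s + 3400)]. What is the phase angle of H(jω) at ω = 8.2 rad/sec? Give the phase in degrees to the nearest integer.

∠(j8.2 + 8.2) = arctan(8.2/8.2) = 45.00°
∠(j8.2 + 2.8) = arctan(8.2/2.8) = 71.15°
∠(j8.2 + 3400) = arctan(8.2/3400) = 0.14°
∠H(j8.2) = 45.00° − (71.15° + 0.14°) = -26.29°

-26°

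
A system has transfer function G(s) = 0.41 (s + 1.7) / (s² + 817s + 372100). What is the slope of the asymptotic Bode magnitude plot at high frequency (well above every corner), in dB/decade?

-20 dB/decade

With 1 zero and 2 poles, the high-frequency asymptotic slope is 20 × (1 − 2) = -20 dB/decade.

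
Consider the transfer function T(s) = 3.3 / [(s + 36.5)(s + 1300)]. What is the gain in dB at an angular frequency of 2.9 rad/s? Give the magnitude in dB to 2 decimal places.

|j2.9 + 36.5| = √(2.9² + 36.5²) = 36.62
|j2.9 + 1300| = √(2.9² + 1300²) = 1300
|T(j2.9)| = 3.3 / (36.62 × 1300) = 6.9328e-05
20 log₁₀(6.9328e-05) = -83.182 dB

-83.18 dB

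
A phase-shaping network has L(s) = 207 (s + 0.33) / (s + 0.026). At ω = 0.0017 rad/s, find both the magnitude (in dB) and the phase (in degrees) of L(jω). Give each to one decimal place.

|L| = 68.4 dB, ∠L = -3.4°

|j0.0017 + 0.33| = √(0.0017² + 0.33²) = 0.33
|j0.0017 + 0.026| = √(0.0017² + 0.026²) = 0.02606
|L(j0.0017)| = 207 × 0.33 / 0.02606 = 2621.7
20 log₁₀(2621.7) = 68.37 dB
∠(j0.0017 + 0.33) = arctan(0.0017/0.33) = 0.30°
∠(j0.0017 + 0.026) = arctan(0.0017/0.026) = 3.74°
∠L(j0.0017) = 0.30° − 3.74° = -3.45°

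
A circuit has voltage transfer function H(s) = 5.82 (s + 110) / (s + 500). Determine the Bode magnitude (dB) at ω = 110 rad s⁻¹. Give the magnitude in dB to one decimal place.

|j110 + 110| = √(110² + 110²) = 155.6
|j110 + 500| = √(110² + 500²) = 512
|H(j110)| = 5.82 × 155.6 / 512 = 1.7685
20 log₁₀(1.7685) = 4.95 dB

5.0 dB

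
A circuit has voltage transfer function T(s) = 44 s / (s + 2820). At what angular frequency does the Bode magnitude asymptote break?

The single real pole at s = −2820 gives a corner at ω = 2820 rad s⁻¹.

2820 rad s⁻¹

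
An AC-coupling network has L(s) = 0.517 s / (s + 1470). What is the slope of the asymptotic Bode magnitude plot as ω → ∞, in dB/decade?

0 dB/decade

With 1 zero and 1 pole, the high-frequency asymptotic slope is 20 × (1 − 1) = 0 dB/decade.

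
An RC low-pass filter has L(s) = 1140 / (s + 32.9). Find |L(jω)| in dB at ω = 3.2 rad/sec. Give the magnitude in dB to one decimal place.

30.8 dB

|j3.2 + 32.9| = √(3.2² + 32.9²) = 33.06
|L(j3.2)| = 1140 / 33.06 = 34.488
20 log₁₀(34.488) = 30.75 dB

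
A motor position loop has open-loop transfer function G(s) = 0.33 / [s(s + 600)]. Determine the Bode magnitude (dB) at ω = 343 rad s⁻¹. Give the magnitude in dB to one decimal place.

-117.1 dB

|j343 + 600| = √(343² + 600²) = 691.1
|j343| = 343
|G(j343)| = 0.33 / (691.1 × 343) = 1.3921e-06
20 log₁₀(1.3921e-06) = -117.13 dB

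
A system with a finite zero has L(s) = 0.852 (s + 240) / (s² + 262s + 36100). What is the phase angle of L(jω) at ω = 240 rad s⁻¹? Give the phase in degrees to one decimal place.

∠(j240 + 240) = arctan(240/240) = 45.00°
∠[(j240)² + 262(j240) + 36100] = ∠[-21500 + j62880] = 108.88°
∠L(j240) = 45.00° − 108.88° = -63.88°

-63.9 deg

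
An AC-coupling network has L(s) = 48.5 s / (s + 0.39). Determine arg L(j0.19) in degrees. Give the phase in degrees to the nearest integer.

64°

∠(j0.19) = 90.00°
∠(j0.19 + 0.39) = arctan(0.19/0.39) = 25.97°
∠L(j0.19) = 90.00° − 25.97° = 64.03°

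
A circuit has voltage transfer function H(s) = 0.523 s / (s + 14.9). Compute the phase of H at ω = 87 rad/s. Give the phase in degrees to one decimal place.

∠(j87) = 90.00°
∠(j87 + 14.9) = arctan(87/14.9) = 80.28°
∠H(j87) = 90.00° − 80.28° = 9.72°

9.7°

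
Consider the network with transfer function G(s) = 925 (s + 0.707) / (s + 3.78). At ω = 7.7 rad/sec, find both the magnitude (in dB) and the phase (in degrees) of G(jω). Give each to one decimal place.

|G| = 58.4 dB, ∠G = 20.9°

|j7.7 + 0.707| = √(7.7² + 0.707²) = 7.732
|j7.7 + 3.78| = √(7.7² + 3.78²) = 8.578
|G(j7.7)| = 925 × 7.732 / 8.578 = 833.84
20 log₁₀(833.84) = 58.42 dB
∠(j7.7 + 0.707) = arctan(7.7/0.707) = 84.75°
∠(j7.7 + 3.78) = arctan(7.7/3.78) = 63.85°
∠G(j7.7) = 84.75° − 63.85° = 20.90°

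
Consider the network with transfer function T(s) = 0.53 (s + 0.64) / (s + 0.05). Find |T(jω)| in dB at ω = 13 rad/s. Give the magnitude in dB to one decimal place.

|j13 + 0.64| = √(13² + 0.64²) = 13.02
|j13 + 0.05| = √(13² + 0.05²) = 13
|T(j13)| = 0.53 × 13.02 / 13 = 0.53064
20 log₁₀(0.53064) = -5.50 dB

-5.5 dB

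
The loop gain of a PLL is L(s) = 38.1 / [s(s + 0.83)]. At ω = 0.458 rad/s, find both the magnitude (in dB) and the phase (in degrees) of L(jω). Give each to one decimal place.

|L| = 38.9 dB, ∠L = -118.9°

|j0.458 + 0.83| = √(0.458² + 0.83²) = 0.948
|j0.458| = 0.458
|L(j0.458)| = 38.1 / (0.948 × 0.458) = 87.753
20 log₁₀(87.753) = 38.87 dB
∠(j0.458 + 0.83) = arctan(0.458/0.83) = 28.89°
∠(j0.458) = 90.00°
∠L(j0.458) = − (28.89° + 90.00°) = -118.89°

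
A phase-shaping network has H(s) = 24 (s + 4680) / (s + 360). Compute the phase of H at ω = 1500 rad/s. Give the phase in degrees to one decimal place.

-58.7°

∠(j1500 + 4680) = arctan(1500/4680) = 17.77°
∠(j1500 + 360) = arctan(1500/360) = 76.50°
∠H(j1500) = 17.77° − 76.50° = -58.73°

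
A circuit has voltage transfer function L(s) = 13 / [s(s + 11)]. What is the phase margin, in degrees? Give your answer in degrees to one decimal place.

Gain crossover: |L(jω)| = 1 at ω ≈ 1.18 rad/sec.
∠L(j1.18) = −90° − arctan(1.18/11) ≈ -96.10°
PM = 180° + (-96.10°) = 83.90°

83.9 deg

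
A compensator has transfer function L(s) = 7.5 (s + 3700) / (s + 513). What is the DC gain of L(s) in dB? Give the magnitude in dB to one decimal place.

L(0) = 7.5 × 3700 / 513 = 54.094
20 log₁₀(54.094) = 34.66 dB

34.7 dB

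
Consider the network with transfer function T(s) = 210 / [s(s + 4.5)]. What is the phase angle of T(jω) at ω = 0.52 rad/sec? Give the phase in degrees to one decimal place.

∠(j0.52 + 4.5) = arctan(0.52/4.5) = 6.59°
∠(j0.52) = 90.00°
∠T(j0.52) = − (6.59° + 90.00°) = -96.59°

-96.6°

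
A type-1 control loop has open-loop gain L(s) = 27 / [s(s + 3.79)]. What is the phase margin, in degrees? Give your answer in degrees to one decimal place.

Gain crossover: |L(jω)| = 1 at ω ≈ 4.56 rad/s.
∠L(j4.56) = −90° − arctan(4.56/3.79) ≈ -140.24°
PM = 180° + (-140.24°) = 39.76°

39.8°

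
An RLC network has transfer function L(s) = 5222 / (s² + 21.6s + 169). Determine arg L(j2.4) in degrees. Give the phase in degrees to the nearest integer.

-18°

∠[(j2.4)² + 21.6(j2.4) + 169] = ∠[163.24 + j51.84] = 17.62°
∠L(j2.4) = −17.62° = -17.62°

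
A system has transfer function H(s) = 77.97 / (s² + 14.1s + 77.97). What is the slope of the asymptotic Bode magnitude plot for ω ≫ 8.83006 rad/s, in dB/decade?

-40 dB/decade

With 0 zeros and 2 poles, the high-frequency asymptotic slope is 20 × (0 − 2) = -40 dB/decade.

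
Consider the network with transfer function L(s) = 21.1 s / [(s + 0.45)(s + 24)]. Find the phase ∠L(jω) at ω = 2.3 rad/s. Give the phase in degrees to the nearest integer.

6 deg

∠(j2.3) = 90.00°
∠(j2.3 + 0.45) = arctan(2.3/0.45) = 78.93°
∠(j2.3 + 24) = arctan(2.3/24) = 5.47°
∠L(j2.3) = 90.00° − (78.93° + 5.47°) = 5.60°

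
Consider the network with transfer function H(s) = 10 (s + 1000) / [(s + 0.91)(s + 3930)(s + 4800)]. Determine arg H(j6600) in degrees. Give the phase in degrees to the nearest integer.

∠(j6600 + 1000) = arctan(6600/1000) = 81.38°
∠(j6600 + 0.91) = arctan(6600/0.91) = 89.99°
∠(j6600 + 3930) = arctan(6600/3930) = 59.23°
∠(j6600 + 4800) = arctan(6600/4800) = 53.97°
∠H(j6600) = 81.38° − (89.99° + 59.23° + 53.97°) = -121.81°

-122°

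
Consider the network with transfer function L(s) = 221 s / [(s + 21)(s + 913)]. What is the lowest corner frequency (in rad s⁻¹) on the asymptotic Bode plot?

Break frequencies occur at each pole and zero magnitude: 21 rad s⁻¹, 913 rad s⁻¹.
The lowest is 21 rad s⁻¹.

21 rad s⁻¹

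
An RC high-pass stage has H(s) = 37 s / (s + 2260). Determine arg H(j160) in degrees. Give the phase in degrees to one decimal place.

∠(j160) = 90.00°
∠(j160 + 2260) = arctan(160/2260) = 4.05°
∠H(j160) = 90.00° − 4.05° = 85.95°

86.0°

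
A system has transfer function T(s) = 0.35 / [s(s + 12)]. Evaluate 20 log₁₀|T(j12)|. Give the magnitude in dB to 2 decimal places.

|j12 + 12| = √(12² + 12²) = 16.97
|j12| = 12
|T(j12)| = 0.35 / (16.97 × 12) = 0.0017187
20 log₁₀(0.0017187) = -55.296 dB

-55.30 dB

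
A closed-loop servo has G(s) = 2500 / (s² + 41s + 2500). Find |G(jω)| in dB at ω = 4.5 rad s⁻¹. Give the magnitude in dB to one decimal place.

0.0 dB

|(j4.5)² + 41(j4.5) + 2500| = |2479.8 + j184.5| = 2487
|G(j4.5)| = 2500 / 2487 = 1.0054
20 log₁₀(1.0054) = 0.05 dB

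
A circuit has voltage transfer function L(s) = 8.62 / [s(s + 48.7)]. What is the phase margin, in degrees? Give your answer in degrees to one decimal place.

Gain crossover: |L(jω)| = 1 at ω ≈ 0.177 rad/s.
∠L(j0.177) = −90° − arctan(0.177/48.7) ≈ -90.21°
PM = 180° + (-90.21°) = 89.79°

89.8°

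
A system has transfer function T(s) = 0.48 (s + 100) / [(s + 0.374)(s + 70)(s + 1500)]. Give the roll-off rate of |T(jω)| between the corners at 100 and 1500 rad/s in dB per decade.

In this band the factors already past their corner are: zero at 100, pole at 0.374, pole at 70; net slope = -20 dB/decade.

-20 dB/decade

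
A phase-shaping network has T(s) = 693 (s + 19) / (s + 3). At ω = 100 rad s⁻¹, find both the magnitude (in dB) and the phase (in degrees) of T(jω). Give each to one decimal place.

|T| = 57.0 dB, ∠T = -9.0°

|j100 + 19| = √(100² + 19²) = 101.8
|j100 + 3| = √(100² + 3²) = 100
|T(j100)| = 693 × 101.8 / 100 = 705.08
20 log₁₀(705.08) = 56.96 dB
∠(j100 + 19) = arctan(100/19) = 79.24°
∠(j100 + 3) = arctan(100/3) = 88.28°
∠T(j100) = 79.24° − 88.28° = -9.04°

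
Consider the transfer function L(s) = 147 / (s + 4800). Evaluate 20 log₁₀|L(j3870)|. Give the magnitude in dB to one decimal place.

|j3870 + 4800| = √(3870² + 4800²) = 6166
|L(j3870)| = 147 / 6166 = 0.023841
20 log₁₀(0.023841) = -32.45 dB

-32.5 dB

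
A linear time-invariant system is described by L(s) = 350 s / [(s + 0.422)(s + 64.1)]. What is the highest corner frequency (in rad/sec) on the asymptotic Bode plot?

64.1 rad/sec

Break frequencies occur at each pole and zero magnitude: 0.422 rad/sec, 64.1 rad/sec.
The highest is 64.1 rad/sec.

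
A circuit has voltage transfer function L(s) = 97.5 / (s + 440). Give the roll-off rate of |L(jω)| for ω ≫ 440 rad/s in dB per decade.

With 0 zeros and 1 pole, the high-frequency asymptotic slope is 20 × (0 − 1) = -20 dB/decade.

-20 dB/decade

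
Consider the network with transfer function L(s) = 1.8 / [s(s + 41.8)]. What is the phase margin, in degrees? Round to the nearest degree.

Gain crossover: |L(jω)| = 1 at ω ≈ 0.0431 rad s⁻¹.
∠L(j0.0431) = −90° − arctan(0.0431/41.8) ≈ -90.06°
PM = 180° + (-90.06°) = 89.94°

90°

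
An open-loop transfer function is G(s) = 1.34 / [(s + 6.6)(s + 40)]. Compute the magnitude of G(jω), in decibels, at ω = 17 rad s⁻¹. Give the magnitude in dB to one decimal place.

|j17 + 6.6| = √(17² + 6.6²) = 18.24
|j17 + 40| = √(17² + 40²) = 43.46
|G(j17)| = 1.34 / (18.24 × 43.46) = 0.0016907
20 log₁₀(0.0016907) = -55.44 dB

-55.4 dB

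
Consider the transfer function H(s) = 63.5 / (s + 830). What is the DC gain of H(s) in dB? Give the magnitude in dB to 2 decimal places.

H(0) = 63.5 / 830 = 0.076506
20 log₁₀(0.076506) = -22.326 dB

-22.33 dB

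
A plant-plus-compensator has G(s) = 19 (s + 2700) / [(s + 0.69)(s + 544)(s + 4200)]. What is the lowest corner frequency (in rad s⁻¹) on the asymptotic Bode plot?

Break frequencies occur at each pole and zero magnitude: 0.69 rad s⁻¹, 544 rad s⁻¹, 2700 rad s⁻¹, 4200 rad s⁻¹.
The lowest is 0.69 rad s⁻¹.

0.69 rad s⁻¹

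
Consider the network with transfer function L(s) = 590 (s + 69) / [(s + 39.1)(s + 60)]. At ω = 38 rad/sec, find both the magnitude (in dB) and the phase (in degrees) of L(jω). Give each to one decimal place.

|L| = 21.6 dB, ∠L = -47.7 deg

|j38 + 69| = √(38² + 69²) = 78.77
|j38 + 39.1| = √(38² + 39.1²) = 54.52
|j38 + 60| = √(38² + 60²) = 71.02
|L(j38)| = 590 × 78.77 / (54.52 × 71.02) = 12.002
20 log₁₀(12.002) = 21.59 dB
∠(j38 + 69) = arctan(38/69) = 28.84°
∠(j38 + 39.1) = arctan(38/39.1) = 44.18°
∠(j38 + 60) = arctan(38/60) = 32.35°
∠L(j38) = 28.84° − (44.18° + 32.35°) = -47.69°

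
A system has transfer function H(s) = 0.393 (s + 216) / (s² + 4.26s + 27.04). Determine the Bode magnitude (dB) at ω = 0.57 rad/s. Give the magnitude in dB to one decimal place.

|j0.57 + 216| = √(0.57² + 216²) = 216
|(j0.57)² + 4.26(j0.57) + 27.04| = |26.715 + j2.4282| = 26.83
|H(j0.57)| = 0.393 × 216 / 26.83 = 3.1645
20 log₁₀(3.1645) = 10.01 dB

10.0 dB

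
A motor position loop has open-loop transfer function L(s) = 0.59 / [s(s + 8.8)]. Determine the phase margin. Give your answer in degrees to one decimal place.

89.6°

Gain crossover: |L(jω)| = 1 at ω ≈ 0.067 rad/s.
∠L(j0.067) = −90° − arctan(0.067/8.8) ≈ -90.44°
PM = 180° + (-90.44°) = 89.56°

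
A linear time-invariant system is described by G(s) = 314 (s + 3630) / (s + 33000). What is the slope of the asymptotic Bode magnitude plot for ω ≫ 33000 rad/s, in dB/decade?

0 dB/decade

With 1 zero and 1 pole, the high-frequency asymptotic slope is 20 × (1 − 1) = 0 dB/decade.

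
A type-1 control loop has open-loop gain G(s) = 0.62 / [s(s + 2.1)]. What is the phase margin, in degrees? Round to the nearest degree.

Gain crossover: |G(jω)| = 1 at ω ≈ 0.292 rad s⁻¹.
∠G(j0.292) = −90° − arctan(0.292/2.1) ≈ -97.93°
PM = 180° + (-97.93°) = 82.07°

82°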